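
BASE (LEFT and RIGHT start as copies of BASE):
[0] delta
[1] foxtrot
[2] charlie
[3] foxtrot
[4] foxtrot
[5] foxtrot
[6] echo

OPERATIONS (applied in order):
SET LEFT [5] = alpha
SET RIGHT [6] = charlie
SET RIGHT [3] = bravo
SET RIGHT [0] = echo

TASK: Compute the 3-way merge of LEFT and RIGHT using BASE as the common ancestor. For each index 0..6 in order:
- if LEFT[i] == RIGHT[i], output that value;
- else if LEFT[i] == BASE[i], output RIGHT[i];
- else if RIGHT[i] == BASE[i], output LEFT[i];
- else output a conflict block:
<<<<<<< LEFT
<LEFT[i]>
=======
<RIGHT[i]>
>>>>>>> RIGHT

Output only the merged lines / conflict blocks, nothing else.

Final LEFT:  [delta, foxtrot, charlie, foxtrot, foxtrot, alpha, echo]
Final RIGHT: [echo, foxtrot, charlie, bravo, foxtrot, foxtrot, charlie]
i=0: L=delta=BASE, R=echo -> take RIGHT -> echo
i=1: L=foxtrot R=foxtrot -> agree -> foxtrot
i=2: L=charlie R=charlie -> agree -> charlie
i=3: L=foxtrot=BASE, R=bravo -> take RIGHT -> bravo
i=4: L=foxtrot R=foxtrot -> agree -> foxtrot
i=5: L=alpha, R=foxtrot=BASE -> take LEFT -> alpha
i=6: L=echo=BASE, R=charlie -> take RIGHT -> charlie

Answer: echo
foxtrot
charlie
bravo
foxtrot
alpha
charlie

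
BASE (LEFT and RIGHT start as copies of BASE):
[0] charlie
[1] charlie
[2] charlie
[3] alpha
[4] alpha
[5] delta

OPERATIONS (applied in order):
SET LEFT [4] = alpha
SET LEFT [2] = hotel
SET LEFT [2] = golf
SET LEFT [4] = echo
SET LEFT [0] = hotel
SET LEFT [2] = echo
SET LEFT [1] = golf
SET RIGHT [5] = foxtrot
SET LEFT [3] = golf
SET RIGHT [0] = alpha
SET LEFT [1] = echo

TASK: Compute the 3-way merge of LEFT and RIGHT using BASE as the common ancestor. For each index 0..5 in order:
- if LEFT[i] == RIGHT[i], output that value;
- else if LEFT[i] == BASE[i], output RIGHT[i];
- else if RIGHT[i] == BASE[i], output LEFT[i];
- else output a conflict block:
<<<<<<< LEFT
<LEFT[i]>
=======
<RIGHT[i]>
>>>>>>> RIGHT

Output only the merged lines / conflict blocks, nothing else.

Answer: <<<<<<< LEFT
hotel
=======
alpha
>>>>>>> RIGHT
echo
echo
golf
echo
foxtrot

Derivation:
Final LEFT:  [hotel, echo, echo, golf, echo, delta]
Final RIGHT: [alpha, charlie, charlie, alpha, alpha, foxtrot]
i=0: BASE=charlie L=hotel R=alpha all differ -> CONFLICT
i=1: L=echo, R=charlie=BASE -> take LEFT -> echo
i=2: L=echo, R=charlie=BASE -> take LEFT -> echo
i=3: L=golf, R=alpha=BASE -> take LEFT -> golf
i=4: L=echo, R=alpha=BASE -> take LEFT -> echo
i=5: L=delta=BASE, R=foxtrot -> take RIGHT -> foxtrot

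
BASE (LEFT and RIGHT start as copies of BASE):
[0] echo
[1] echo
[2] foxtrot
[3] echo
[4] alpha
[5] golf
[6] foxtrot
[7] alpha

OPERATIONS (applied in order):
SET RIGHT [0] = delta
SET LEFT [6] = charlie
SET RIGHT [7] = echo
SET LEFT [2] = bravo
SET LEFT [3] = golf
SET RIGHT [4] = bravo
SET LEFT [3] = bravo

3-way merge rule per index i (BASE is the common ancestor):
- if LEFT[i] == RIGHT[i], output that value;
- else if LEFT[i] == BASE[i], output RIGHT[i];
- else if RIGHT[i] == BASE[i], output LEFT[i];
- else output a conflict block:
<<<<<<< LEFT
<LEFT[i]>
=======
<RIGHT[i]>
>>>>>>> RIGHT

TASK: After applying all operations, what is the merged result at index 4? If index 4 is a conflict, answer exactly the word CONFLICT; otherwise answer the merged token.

Answer: bravo

Derivation:
Final LEFT:  [echo, echo, bravo, bravo, alpha, golf, charlie, alpha]
Final RIGHT: [delta, echo, foxtrot, echo, bravo, golf, foxtrot, echo]
i=0: L=echo=BASE, R=delta -> take RIGHT -> delta
i=1: L=echo R=echo -> agree -> echo
i=2: L=bravo, R=foxtrot=BASE -> take LEFT -> bravo
i=3: L=bravo, R=echo=BASE -> take LEFT -> bravo
i=4: L=alpha=BASE, R=bravo -> take RIGHT -> bravo
i=5: L=golf R=golf -> agree -> golf
i=6: L=charlie, R=foxtrot=BASE -> take LEFT -> charlie
i=7: L=alpha=BASE, R=echo -> take RIGHT -> echo
Index 4 -> bravo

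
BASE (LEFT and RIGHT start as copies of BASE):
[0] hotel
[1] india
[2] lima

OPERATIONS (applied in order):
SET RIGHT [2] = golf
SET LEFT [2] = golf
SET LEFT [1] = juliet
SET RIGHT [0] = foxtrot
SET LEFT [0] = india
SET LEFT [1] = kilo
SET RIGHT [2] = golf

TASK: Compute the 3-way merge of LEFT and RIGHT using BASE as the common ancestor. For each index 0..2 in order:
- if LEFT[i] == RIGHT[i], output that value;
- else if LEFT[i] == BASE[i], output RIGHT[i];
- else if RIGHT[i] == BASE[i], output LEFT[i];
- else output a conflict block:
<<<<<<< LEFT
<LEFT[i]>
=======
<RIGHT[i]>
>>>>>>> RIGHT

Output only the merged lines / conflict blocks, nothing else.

Final LEFT:  [india, kilo, golf]
Final RIGHT: [foxtrot, india, golf]
i=0: BASE=hotel L=india R=foxtrot all differ -> CONFLICT
i=1: L=kilo, R=india=BASE -> take LEFT -> kilo
i=2: L=golf R=golf -> agree -> golf

Answer: <<<<<<< LEFT
india
=======
foxtrot
>>>>>>> RIGHT
kilo
golf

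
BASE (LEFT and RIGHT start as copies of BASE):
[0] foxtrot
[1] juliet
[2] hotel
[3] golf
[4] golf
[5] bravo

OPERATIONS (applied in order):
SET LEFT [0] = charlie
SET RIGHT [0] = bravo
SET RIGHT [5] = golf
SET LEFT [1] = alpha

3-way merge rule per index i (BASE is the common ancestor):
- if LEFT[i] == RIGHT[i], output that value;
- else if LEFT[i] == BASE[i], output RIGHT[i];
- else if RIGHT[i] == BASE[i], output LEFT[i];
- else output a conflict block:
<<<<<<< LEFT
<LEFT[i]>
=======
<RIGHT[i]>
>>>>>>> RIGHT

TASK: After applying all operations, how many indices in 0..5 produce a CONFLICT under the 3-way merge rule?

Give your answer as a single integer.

Answer: 1

Derivation:
Final LEFT:  [charlie, alpha, hotel, golf, golf, bravo]
Final RIGHT: [bravo, juliet, hotel, golf, golf, golf]
i=0: BASE=foxtrot L=charlie R=bravo all differ -> CONFLICT
i=1: L=alpha, R=juliet=BASE -> take LEFT -> alpha
i=2: L=hotel R=hotel -> agree -> hotel
i=3: L=golf R=golf -> agree -> golf
i=4: L=golf R=golf -> agree -> golf
i=5: L=bravo=BASE, R=golf -> take RIGHT -> golf
Conflict count: 1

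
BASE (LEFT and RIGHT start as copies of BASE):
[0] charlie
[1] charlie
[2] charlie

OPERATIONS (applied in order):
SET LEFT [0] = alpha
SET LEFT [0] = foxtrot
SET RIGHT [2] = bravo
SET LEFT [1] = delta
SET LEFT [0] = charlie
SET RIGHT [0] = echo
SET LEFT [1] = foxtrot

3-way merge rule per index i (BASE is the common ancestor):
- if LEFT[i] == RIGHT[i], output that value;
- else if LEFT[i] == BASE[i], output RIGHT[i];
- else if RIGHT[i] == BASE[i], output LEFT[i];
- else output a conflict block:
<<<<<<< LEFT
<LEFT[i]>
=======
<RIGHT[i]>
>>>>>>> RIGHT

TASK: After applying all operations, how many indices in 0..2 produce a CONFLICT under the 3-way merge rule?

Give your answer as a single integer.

Final LEFT:  [charlie, foxtrot, charlie]
Final RIGHT: [echo, charlie, bravo]
i=0: L=charlie=BASE, R=echo -> take RIGHT -> echo
i=1: L=foxtrot, R=charlie=BASE -> take LEFT -> foxtrot
i=2: L=charlie=BASE, R=bravo -> take RIGHT -> bravo
Conflict count: 0

Answer: 0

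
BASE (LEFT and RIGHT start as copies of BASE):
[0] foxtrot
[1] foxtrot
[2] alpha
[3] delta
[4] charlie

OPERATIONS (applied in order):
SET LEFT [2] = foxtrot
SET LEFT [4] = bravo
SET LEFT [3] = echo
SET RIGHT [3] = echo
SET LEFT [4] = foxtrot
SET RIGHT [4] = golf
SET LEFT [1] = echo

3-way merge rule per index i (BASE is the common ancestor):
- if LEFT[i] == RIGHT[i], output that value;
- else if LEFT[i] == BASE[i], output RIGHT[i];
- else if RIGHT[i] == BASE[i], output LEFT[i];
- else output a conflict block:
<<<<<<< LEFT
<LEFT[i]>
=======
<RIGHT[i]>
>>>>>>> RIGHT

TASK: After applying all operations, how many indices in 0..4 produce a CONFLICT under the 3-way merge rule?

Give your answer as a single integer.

Answer: 1

Derivation:
Final LEFT:  [foxtrot, echo, foxtrot, echo, foxtrot]
Final RIGHT: [foxtrot, foxtrot, alpha, echo, golf]
i=0: L=foxtrot R=foxtrot -> agree -> foxtrot
i=1: L=echo, R=foxtrot=BASE -> take LEFT -> echo
i=2: L=foxtrot, R=alpha=BASE -> take LEFT -> foxtrot
i=3: L=echo R=echo -> agree -> echo
i=4: BASE=charlie L=foxtrot R=golf all differ -> CONFLICT
Conflict count: 1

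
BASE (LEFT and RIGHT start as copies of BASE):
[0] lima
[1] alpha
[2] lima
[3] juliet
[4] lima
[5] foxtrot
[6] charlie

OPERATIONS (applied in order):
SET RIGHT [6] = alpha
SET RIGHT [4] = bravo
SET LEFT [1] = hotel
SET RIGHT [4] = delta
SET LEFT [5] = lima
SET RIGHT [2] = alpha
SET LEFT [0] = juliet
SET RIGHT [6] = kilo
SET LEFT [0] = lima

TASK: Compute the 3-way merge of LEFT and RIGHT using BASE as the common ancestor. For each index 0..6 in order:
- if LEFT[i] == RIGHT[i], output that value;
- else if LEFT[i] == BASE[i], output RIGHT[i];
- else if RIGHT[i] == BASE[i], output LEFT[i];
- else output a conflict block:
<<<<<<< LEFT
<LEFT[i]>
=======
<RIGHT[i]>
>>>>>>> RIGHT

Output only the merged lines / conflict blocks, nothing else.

Final LEFT:  [lima, hotel, lima, juliet, lima, lima, charlie]
Final RIGHT: [lima, alpha, alpha, juliet, delta, foxtrot, kilo]
i=0: L=lima R=lima -> agree -> lima
i=1: L=hotel, R=alpha=BASE -> take LEFT -> hotel
i=2: L=lima=BASE, R=alpha -> take RIGHT -> alpha
i=3: L=juliet R=juliet -> agree -> juliet
i=4: L=lima=BASE, R=delta -> take RIGHT -> delta
i=5: L=lima, R=foxtrot=BASE -> take LEFT -> lima
i=6: L=charlie=BASE, R=kilo -> take RIGHT -> kilo

Answer: lima
hotel
alpha
juliet
delta
lima
kilo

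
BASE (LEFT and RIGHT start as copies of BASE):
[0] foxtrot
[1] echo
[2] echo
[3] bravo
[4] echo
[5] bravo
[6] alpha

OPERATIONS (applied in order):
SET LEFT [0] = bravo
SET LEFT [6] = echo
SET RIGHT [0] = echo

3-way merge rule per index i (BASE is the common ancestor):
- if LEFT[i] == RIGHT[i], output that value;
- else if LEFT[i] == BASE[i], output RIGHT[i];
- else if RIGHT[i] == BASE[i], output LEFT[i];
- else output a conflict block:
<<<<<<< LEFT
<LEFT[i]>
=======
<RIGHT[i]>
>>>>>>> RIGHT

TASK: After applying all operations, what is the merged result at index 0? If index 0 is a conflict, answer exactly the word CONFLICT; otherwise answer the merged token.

Final LEFT:  [bravo, echo, echo, bravo, echo, bravo, echo]
Final RIGHT: [echo, echo, echo, bravo, echo, bravo, alpha]
i=0: BASE=foxtrot L=bravo R=echo all differ -> CONFLICT
i=1: L=echo R=echo -> agree -> echo
i=2: L=echo R=echo -> agree -> echo
i=3: L=bravo R=bravo -> agree -> bravo
i=4: L=echo R=echo -> agree -> echo
i=5: L=bravo R=bravo -> agree -> bravo
i=6: L=echo, R=alpha=BASE -> take LEFT -> echo
Index 0 -> CONFLICT

Answer: CONFLICT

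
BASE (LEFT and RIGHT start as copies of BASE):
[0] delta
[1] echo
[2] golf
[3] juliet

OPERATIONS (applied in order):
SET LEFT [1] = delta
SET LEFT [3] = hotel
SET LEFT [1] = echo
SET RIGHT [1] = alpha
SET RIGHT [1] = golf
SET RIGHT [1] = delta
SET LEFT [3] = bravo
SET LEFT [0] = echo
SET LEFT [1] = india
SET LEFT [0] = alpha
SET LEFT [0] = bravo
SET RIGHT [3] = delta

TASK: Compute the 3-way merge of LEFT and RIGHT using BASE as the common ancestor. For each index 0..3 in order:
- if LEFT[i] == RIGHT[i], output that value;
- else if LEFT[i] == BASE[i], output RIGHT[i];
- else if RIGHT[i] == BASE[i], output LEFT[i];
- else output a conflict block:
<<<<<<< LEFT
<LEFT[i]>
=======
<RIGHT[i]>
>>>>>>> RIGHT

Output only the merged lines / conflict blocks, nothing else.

Final LEFT:  [bravo, india, golf, bravo]
Final RIGHT: [delta, delta, golf, delta]
i=0: L=bravo, R=delta=BASE -> take LEFT -> bravo
i=1: BASE=echo L=india R=delta all differ -> CONFLICT
i=2: L=golf R=golf -> agree -> golf
i=3: BASE=juliet L=bravo R=delta all differ -> CONFLICT

Answer: bravo
<<<<<<< LEFT
india
=======
delta
>>>>>>> RIGHT
golf
<<<<<<< LEFT
bravo
=======
delta
>>>>>>> RIGHT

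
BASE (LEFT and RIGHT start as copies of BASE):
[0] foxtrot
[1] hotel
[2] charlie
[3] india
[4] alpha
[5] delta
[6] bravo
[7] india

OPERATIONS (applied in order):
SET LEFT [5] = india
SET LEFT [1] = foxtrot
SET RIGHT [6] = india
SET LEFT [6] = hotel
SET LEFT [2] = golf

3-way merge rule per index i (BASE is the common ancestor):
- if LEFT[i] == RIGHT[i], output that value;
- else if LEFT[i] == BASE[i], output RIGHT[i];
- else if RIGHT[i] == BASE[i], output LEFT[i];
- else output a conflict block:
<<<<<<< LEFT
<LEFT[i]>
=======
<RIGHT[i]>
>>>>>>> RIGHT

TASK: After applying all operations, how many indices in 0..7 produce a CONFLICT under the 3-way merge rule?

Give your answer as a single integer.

Answer: 1

Derivation:
Final LEFT:  [foxtrot, foxtrot, golf, india, alpha, india, hotel, india]
Final RIGHT: [foxtrot, hotel, charlie, india, alpha, delta, india, india]
i=0: L=foxtrot R=foxtrot -> agree -> foxtrot
i=1: L=foxtrot, R=hotel=BASE -> take LEFT -> foxtrot
i=2: L=golf, R=charlie=BASE -> take LEFT -> golf
i=3: L=india R=india -> agree -> india
i=4: L=alpha R=alpha -> agree -> alpha
i=5: L=india, R=delta=BASE -> take LEFT -> india
i=6: BASE=bravo L=hotel R=india all differ -> CONFLICT
i=7: L=india R=india -> agree -> india
Conflict count: 1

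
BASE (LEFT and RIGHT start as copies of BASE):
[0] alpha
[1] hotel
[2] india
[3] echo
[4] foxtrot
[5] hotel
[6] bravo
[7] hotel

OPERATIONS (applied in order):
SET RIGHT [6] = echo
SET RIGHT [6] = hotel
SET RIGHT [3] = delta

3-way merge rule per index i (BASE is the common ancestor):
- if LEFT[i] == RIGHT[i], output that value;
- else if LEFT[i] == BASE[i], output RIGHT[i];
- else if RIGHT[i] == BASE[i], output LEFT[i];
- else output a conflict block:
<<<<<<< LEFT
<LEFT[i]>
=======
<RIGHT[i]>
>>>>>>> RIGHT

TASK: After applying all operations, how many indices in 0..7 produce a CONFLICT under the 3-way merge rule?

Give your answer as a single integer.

Final LEFT:  [alpha, hotel, india, echo, foxtrot, hotel, bravo, hotel]
Final RIGHT: [alpha, hotel, india, delta, foxtrot, hotel, hotel, hotel]
i=0: L=alpha R=alpha -> agree -> alpha
i=1: L=hotel R=hotel -> agree -> hotel
i=2: L=india R=india -> agree -> india
i=3: L=echo=BASE, R=delta -> take RIGHT -> delta
i=4: L=foxtrot R=foxtrot -> agree -> foxtrot
i=5: L=hotel R=hotel -> agree -> hotel
i=6: L=bravo=BASE, R=hotel -> take RIGHT -> hotel
i=7: L=hotel R=hotel -> agree -> hotel
Conflict count: 0

Answer: 0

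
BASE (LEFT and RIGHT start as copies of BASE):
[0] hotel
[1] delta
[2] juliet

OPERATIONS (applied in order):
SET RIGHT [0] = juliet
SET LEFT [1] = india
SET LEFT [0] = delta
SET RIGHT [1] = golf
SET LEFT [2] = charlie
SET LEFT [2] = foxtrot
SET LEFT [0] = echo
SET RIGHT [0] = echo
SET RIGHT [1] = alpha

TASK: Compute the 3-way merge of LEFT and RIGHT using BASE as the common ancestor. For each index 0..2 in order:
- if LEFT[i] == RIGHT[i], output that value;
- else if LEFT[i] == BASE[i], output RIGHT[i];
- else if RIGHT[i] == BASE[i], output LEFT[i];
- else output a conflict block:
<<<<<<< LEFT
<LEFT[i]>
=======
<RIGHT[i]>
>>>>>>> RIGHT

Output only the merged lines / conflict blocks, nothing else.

Final LEFT:  [echo, india, foxtrot]
Final RIGHT: [echo, alpha, juliet]
i=0: L=echo R=echo -> agree -> echo
i=1: BASE=delta L=india R=alpha all differ -> CONFLICT
i=2: L=foxtrot, R=juliet=BASE -> take LEFT -> foxtrot

Answer: echo
<<<<<<< LEFT
india
=======
alpha
>>>>>>> RIGHT
foxtrot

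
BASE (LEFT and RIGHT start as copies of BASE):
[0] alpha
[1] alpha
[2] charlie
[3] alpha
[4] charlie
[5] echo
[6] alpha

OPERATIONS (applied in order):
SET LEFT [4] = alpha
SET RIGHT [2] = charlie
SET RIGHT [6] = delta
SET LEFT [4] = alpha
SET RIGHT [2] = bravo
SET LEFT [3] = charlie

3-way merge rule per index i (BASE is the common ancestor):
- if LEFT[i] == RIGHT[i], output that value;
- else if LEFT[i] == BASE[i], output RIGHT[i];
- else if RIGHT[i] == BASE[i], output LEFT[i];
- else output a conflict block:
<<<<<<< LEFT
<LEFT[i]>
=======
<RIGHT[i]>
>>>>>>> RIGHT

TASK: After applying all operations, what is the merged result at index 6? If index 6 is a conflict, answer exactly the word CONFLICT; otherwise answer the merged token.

Final LEFT:  [alpha, alpha, charlie, charlie, alpha, echo, alpha]
Final RIGHT: [alpha, alpha, bravo, alpha, charlie, echo, delta]
i=0: L=alpha R=alpha -> agree -> alpha
i=1: L=alpha R=alpha -> agree -> alpha
i=2: L=charlie=BASE, R=bravo -> take RIGHT -> bravo
i=3: L=charlie, R=alpha=BASE -> take LEFT -> charlie
i=4: L=alpha, R=charlie=BASE -> take LEFT -> alpha
i=5: L=echo R=echo -> agree -> echo
i=6: L=alpha=BASE, R=delta -> take RIGHT -> delta
Index 6 -> delta

Answer: delta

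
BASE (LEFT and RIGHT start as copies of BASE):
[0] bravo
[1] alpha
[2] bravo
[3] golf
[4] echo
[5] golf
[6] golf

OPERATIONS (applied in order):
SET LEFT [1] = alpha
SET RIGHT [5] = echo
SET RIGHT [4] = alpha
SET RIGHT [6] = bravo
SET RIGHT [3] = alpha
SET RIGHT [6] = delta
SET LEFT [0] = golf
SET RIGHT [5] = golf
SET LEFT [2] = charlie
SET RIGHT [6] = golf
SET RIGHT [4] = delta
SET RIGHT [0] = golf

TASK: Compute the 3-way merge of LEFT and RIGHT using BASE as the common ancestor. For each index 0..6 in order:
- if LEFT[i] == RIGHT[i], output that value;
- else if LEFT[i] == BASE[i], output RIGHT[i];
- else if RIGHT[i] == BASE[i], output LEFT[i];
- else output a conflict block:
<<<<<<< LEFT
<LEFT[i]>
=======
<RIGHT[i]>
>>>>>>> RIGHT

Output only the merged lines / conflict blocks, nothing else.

Answer: golf
alpha
charlie
alpha
delta
golf
golf

Derivation:
Final LEFT:  [golf, alpha, charlie, golf, echo, golf, golf]
Final RIGHT: [golf, alpha, bravo, alpha, delta, golf, golf]
i=0: L=golf R=golf -> agree -> golf
i=1: L=alpha R=alpha -> agree -> alpha
i=2: L=charlie, R=bravo=BASE -> take LEFT -> charlie
i=3: L=golf=BASE, R=alpha -> take RIGHT -> alpha
i=4: L=echo=BASE, R=delta -> take RIGHT -> delta
i=5: L=golf R=golf -> agree -> golf
i=6: L=golf R=golf -> agree -> golf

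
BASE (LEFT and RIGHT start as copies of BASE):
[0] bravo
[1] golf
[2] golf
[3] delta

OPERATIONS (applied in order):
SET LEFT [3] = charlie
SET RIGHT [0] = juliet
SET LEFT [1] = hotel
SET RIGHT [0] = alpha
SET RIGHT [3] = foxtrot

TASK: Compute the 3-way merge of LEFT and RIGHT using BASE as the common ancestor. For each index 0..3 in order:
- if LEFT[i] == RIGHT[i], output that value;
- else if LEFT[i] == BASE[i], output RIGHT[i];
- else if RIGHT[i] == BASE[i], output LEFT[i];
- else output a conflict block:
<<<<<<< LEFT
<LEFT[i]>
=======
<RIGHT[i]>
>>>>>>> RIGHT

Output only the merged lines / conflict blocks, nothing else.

Answer: alpha
hotel
golf
<<<<<<< LEFT
charlie
=======
foxtrot
>>>>>>> RIGHT

Derivation:
Final LEFT:  [bravo, hotel, golf, charlie]
Final RIGHT: [alpha, golf, golf, foxtrot]
i=0: L=bravo=BASE, R=alpha -> take RIGHT -> alpha
i=1: L=hotel, R=golf=BASE -> take LEFT -> hotel
i=2: L=golf R=golf -> agree -> golf
i=3: BASE=delta L=charlie R=foxtrot all differ -> CONFLICT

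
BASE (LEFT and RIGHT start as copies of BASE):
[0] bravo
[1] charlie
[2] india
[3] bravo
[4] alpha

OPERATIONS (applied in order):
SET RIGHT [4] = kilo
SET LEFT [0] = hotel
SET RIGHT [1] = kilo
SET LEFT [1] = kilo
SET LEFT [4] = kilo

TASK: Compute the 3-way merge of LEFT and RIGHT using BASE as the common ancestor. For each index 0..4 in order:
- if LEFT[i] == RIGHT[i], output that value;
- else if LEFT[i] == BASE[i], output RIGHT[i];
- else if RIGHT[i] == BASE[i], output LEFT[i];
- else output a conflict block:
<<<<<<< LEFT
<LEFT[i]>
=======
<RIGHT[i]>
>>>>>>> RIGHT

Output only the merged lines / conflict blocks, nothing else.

Answer: hotel
kilo
india
bravo
kilo

Derivation:
Final LEFT:  [hotel, kilo, india, bravo, kilo]
Final RIGHT: [bravo, kilo, india, bravo, kilo]
i=0: L=hotel, R=bravo=BASE -> take LEFT -> hotel
i=1: L=kilo R=kilo -> agree -> kilo
i=2: L=india R=india -> agree -> india
i=3: L=bravo R=bravo -> agree -> bravo
i=4: L=kilo R=kilo -> agree -> kilo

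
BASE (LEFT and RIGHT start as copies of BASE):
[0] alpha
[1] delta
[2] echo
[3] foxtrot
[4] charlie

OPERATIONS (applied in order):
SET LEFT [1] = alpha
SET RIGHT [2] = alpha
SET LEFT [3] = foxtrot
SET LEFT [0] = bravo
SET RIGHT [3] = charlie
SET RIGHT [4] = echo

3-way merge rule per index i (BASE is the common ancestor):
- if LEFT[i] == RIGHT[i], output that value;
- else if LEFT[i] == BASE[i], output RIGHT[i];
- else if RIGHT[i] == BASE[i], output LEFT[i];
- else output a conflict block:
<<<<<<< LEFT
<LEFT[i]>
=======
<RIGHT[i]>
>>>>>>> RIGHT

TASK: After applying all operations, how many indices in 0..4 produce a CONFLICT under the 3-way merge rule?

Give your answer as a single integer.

Answer: 0

Derivation:
Final LEFT:  [bravo, alpha, echo, foxtrot, charlie]
Final RIGHT: [alpha, delta, alpha, charlie, echo]
i=0: L=bravo, R=alpha=BASE -> take LEFT -> bravo
i=1: L=alpha, R=delta=BASE -> take LEFT -> alpha
i=2: L=echo=BASE, R=alpha -> take RIGHT -> alpha
i=3: L=foxtrot=BASE, R=charlie -> take RIGHT -> charlie
i=4: L=charlie=BASE, R=echo -> take RIGHT -> echo
Conflict count: 0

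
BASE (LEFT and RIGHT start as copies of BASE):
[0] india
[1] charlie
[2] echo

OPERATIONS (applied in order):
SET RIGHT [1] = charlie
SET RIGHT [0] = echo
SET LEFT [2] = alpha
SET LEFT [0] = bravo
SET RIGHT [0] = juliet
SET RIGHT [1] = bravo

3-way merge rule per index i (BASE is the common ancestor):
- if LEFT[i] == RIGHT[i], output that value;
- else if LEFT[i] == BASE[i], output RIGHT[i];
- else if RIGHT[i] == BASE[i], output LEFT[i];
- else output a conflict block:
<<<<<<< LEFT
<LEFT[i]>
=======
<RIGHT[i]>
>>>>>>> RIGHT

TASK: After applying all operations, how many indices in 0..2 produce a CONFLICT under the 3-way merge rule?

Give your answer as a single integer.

Answer: 1

Derivation:
Final LEFT:  [bravo, charlie, alpha]
Final RIGHT: [juliet, bravo, echo]
i=0: BASE=india L=bravo R=juliet all differ -> CONFLICT
i=1: L=charlie=BASE, R=bravo -> take RIGHT -> bravo
i=2: L=alpha, R=echo=BASE -> take LEFT -> alpha
Conflict count: 1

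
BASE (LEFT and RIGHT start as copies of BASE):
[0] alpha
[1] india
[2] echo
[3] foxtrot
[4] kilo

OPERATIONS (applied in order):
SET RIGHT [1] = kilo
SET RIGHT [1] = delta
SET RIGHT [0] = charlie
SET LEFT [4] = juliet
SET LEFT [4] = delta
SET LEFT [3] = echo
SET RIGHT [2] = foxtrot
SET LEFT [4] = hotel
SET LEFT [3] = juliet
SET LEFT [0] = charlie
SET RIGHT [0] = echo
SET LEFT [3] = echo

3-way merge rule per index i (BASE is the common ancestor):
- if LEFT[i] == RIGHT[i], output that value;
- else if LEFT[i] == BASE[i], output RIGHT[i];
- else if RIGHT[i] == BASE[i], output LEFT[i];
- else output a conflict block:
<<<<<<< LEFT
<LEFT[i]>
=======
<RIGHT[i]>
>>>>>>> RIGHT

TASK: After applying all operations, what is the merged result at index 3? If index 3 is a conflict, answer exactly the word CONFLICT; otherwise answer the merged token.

Final LEFT:  [charlie, india, echo, echo, hotel]
Final RIGHT: [echo, delta, foxtrot, foxtrot, kilo]
i=0: BASE=alpha L=charlie R=echo all differ -> CONFLICT
i=1: L=india=BASE, R=delta -> take RIGHT -> delta
i=2: L=echo=BASE, R=foxtrot -> take RIGHT -> foxtrot
i=3: L=echo, R=foxtrot=BASE -> take LEFT -> echo
i=4: L=hotel, R=kilo=BASE -> take LEFT -> hotel
Index 3 -> echo

Answer: echo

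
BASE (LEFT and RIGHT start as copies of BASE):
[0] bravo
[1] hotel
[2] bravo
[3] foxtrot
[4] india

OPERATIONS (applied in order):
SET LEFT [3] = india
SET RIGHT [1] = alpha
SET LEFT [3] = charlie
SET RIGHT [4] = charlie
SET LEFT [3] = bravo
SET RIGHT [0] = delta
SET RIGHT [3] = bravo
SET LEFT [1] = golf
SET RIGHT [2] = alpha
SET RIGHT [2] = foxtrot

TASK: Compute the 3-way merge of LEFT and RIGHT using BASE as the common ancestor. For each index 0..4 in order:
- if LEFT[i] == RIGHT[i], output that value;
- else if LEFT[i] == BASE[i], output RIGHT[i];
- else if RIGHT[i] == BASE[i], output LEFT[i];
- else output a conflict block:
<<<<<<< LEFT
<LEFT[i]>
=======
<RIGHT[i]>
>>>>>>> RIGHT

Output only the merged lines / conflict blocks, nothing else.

Answer: delta
<<<<<<< LEFT
golf
=======
alpha
>>>>>>> RIGHT
foxtrot
bravo
charlie

Derivation:
Final LEFT:  [bravo, golf, bravo, bravo, india]
Final RIGHT: [delta, alpha, foxtrot, bravo, charlie]
i=0: L=bravo=BASE, R=delta -> take RIGHT -> delta
i=1: BASE=hotel L=golf R=alpha all differ -> CONFLICT
i=2: L=bravo=BASE, R=foxtrot -> take RIGHT -> foxtrot
i=3: L=bravo R=bravo -> agree -> bravo
i=4: L=india=BASE, R=charlie -> take RIGHT -> charlie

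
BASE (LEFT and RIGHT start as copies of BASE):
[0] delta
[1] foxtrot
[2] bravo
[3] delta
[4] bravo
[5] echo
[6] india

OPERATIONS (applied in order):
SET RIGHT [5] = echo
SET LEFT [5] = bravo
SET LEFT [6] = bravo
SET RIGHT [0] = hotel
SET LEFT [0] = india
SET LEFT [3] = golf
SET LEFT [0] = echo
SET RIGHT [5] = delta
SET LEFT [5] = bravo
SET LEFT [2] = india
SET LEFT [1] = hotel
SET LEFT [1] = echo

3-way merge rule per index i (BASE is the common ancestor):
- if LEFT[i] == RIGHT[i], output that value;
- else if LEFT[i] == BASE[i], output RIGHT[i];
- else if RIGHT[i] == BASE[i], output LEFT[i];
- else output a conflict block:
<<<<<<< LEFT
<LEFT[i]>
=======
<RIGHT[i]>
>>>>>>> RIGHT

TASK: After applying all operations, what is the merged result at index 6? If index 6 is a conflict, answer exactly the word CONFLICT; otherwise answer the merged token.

Answer: bravo

Derivation:
Final LEFT:  [echo, echo, india, golf, bravo, bravo, bravo]
Final RIGHT: [hotel, foxtrot, bravo, delta, bravo, delta, india]
i=0: BASE=delta L=echo R=hotel all differ -> CONFLICT
i=1: L=echo, R=foxtrot=BASE -> take LEFT -> echo
i=2: L=india, R=bravo=BASE -> take LEFT -> india
i=3: L=golf, R=delta=BASE -> take LEFT -> golf
i=4: L=bravo R=bravo -> agree -> bravo
i=5: BASE=echo L=bravo R=delta all differ -> CONFLICT
i=6: L=bravo, R=india=BASE -> take LEFT -> bravo
Index 6 -> bravo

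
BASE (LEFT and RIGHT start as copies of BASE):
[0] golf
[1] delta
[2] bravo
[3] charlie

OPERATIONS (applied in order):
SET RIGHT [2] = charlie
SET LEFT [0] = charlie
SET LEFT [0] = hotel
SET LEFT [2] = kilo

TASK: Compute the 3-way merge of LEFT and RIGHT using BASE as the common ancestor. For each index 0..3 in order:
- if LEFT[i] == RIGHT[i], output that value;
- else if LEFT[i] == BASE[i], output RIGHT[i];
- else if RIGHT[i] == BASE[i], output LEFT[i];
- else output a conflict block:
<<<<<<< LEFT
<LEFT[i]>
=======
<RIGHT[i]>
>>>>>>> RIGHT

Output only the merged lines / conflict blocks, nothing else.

Answer: hotel
delta
<<<<<<< LEFT
kilo
=======
charlie
>>>>>>> RIGHT
charlie

Derivation:
Final LEFT:  [hotel, delta, kilo, charlie]
Final RIGHT: [golf, delta, charlie, charlie]
i=0: L=hotel, R=golf=BASE -> take LEFT -> hotel
i=1: L=delta R=delta -> agree -> delta
i=2: BASE=bravo L=kilo R=charlie all differ -> CONFLICT
i=3: L=charlie R=charlie -> agree -> charlie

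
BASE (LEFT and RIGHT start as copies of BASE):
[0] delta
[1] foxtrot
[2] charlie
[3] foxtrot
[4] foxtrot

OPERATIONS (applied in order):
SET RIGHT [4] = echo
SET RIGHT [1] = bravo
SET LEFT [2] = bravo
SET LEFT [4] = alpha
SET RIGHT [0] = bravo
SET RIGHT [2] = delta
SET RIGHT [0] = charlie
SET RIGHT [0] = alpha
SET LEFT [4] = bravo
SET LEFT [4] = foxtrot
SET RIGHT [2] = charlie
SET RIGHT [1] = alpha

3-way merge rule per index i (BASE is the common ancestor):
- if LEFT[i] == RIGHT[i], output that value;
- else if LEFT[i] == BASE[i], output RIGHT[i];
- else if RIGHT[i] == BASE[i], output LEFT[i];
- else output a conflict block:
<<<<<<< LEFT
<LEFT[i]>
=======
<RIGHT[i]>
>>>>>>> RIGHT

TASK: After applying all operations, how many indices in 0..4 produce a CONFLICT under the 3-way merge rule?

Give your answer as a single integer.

Answer: 0

Derivation:
Final LEFT:  [delta, foxtrot, bravo, foxtrot, foxtrot]
Final RIGHT: [alpha, alpha, charlie, foxtrot, echo]
i=0: L=delta=BASE, R=alpha -> take RIGHT -> alpha
i=1: L=foxtrot=BASE, R=alpha -> take RIGHT -> alpha
i=2: L=bravo, R=charlie=BASE -> take LEFT -> bravo
i=3: L=foxtrot R=foxtrot -> agree -> foxtrot
i=4: L=foxtrot=BASE, R=echo -> take RIGHT -> echo
Conflict count: 0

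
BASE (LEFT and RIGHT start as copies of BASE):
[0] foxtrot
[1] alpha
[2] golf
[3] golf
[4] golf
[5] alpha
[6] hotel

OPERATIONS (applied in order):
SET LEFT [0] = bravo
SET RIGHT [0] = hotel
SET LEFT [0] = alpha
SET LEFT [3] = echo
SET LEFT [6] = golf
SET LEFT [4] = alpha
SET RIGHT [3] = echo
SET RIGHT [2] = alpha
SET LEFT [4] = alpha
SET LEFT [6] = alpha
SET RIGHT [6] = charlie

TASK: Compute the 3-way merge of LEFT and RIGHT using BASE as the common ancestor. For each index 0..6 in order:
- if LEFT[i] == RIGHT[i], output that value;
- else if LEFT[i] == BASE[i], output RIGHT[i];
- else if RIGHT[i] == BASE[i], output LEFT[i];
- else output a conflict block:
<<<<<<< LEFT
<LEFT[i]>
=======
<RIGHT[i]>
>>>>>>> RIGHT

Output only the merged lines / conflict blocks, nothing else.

Final LEFT:  [alpha, alpha, golf, echo, alpha, alpha, alpha]
Final RIGHT: [hotel, alpha, alpha, echo, golf, alpha, charlie]
i=0: BASE=foxtrot L=alpha R=hotel all differ -> CONFLICT
i=1: L=alpha R=alpha -> agree -> alpha
i=2: L=golf=BASE, R=alpha -> take RIGHT -> alpha
i=3: L=echo R=echo -> agree -> echo
i=4: L=alpha, R=golf=BASE -> take LEFT -> alpha
i=5: L=alpha R=alpha -> agree -> alpha
i=6: BASE=hotel L=alpha R=charlie all differ -> CONFLICT

Answer: <<<<<<< LEFT
alpha
=======
hotel
>>>>>>> RIGHT
alpha
alpha
echo
alpha
alpha
<<<<<<< LEFT
alpha
=======
charlie
>>>>>>> RIGHT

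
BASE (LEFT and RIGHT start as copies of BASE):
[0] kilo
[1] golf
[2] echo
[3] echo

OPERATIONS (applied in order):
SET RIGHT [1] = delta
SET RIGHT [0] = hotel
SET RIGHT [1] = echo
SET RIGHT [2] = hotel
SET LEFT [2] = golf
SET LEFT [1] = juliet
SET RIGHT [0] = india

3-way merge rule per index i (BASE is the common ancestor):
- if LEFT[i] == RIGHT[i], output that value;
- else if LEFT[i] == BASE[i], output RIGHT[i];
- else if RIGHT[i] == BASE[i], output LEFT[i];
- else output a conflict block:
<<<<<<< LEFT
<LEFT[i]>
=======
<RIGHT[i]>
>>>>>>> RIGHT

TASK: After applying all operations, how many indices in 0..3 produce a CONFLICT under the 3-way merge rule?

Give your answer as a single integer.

Final LEFT:  [kilo, juliet, golf, echo]
Final RIGHT: [india, echo, hotel, echo]
i=0: L=kilo=BASE, R=india -> take RIGHT -> india
i=1: BASE=golf L=juliet R=echo all differ -> CONFLICT
i=2: BASE=echo L=golf R=hotel all differ -> CONFLICT
i=3: L=echo R=echo -> agree -> echo
Conflict count: 2

Answer: 2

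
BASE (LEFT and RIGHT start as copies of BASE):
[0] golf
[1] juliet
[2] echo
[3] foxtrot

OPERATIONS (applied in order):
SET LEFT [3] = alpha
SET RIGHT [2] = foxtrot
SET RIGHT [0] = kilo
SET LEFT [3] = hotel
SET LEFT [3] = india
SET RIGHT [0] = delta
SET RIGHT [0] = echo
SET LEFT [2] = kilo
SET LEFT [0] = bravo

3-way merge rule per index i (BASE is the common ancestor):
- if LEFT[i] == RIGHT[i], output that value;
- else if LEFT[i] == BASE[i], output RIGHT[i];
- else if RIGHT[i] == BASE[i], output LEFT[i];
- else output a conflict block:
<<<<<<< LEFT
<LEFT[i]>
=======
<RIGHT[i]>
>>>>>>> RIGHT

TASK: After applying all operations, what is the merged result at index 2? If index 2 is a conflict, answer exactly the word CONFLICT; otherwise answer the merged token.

Final LEFT:  [bravo, juliet, kilo, india]
Final RIGHT: [echo, juliet, foxtrot, foxtrot]
i=0: BASE=golf L=bravo R=echo all differ -> CONFLICT
i=1: L=juliet R=juliet -> agree -> juliet
i=2: BASE=echo L=kilo R=foxtrot all differ -> CONFLICT
i=3: L=india, R=foxtrot=BASE -> take LEFT -> india
Index 2 -> CONFLICT

Answer: CONFLICT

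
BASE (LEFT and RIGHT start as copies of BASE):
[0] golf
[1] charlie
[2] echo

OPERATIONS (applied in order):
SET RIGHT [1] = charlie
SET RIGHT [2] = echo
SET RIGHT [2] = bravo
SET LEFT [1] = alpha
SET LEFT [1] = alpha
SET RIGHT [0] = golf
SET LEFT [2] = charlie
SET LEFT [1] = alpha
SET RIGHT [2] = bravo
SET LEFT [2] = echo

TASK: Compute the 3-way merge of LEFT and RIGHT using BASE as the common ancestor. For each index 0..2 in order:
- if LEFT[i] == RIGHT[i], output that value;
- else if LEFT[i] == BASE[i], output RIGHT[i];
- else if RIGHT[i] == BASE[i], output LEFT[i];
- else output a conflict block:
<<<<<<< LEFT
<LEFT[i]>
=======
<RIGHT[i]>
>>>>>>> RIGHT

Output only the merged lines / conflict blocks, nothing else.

Final LEFT:  [golf, alpha, echo]
Final RIGHT: [golf, charlie, bravo]
i=0: L=golf R=golf -> agree -> golf
i=1: L=alpha, R=charlie=BASE -> take LEFT -> alpha
i=2: L=echo=BASE, R=bravo -> take RIGHT -> bravo

Answer: golf
alpha
bravo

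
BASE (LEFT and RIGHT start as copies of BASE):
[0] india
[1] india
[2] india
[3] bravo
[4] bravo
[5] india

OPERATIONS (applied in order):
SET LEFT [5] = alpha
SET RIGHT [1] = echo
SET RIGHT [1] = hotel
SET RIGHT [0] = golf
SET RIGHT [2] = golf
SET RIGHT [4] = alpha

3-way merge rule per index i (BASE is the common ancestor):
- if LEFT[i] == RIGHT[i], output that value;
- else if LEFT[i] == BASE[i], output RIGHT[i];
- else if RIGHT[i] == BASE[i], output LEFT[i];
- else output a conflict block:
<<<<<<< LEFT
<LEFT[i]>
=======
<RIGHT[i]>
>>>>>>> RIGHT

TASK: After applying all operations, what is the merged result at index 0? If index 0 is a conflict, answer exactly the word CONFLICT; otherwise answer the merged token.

Final LEFT:  [india, india, india, bravo, bravo, alpha]
Final RIGHT: [golf, hotel, golf, bravo, alpha, india]
i=0: L=india=BASE, R=golf -> take RIGHT -> golf
i=1: L=india=BASE, R=hotel -> take RIGHT -> hotel
i=2: L=india=BASE, R=golf -> take RIGHT -> golf
i=3: L=bravo R=bravo -> agree -> bravo
i=4: L=bravo=BASE, R=alpha -> take RIGHT -> alpha
i=5: L=alpha, R=india=BASE -> take LEFT -> alpha
Index 0 -> golf

Answer: golf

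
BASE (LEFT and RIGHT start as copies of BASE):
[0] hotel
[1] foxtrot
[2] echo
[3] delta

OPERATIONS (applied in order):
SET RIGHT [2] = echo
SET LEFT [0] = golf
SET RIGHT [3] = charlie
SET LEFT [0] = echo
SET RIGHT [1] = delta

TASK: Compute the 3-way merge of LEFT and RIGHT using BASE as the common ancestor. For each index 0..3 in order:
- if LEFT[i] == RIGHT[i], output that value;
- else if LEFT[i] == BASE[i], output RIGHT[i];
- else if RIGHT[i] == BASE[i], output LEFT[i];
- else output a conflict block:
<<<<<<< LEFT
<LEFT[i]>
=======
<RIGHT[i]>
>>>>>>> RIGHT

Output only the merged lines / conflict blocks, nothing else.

Answer: echo
delta
echo
charlie

Derivation:
Final LEFT:  [echo, foxtrot, echo, delta]
Final RIGHT: [hotel, delta, echo, charlie]
i=0: L=echo, R=hotel=BASE -> take LEFT -> echo
i=1: L=foxtrot=BASE, R=delta -> take RIGHT -> delta
i=2: L=echo R=echo -> agree -> echo
i=3: L=delta=BASE, R=charlie -> take RIGHT -> charlie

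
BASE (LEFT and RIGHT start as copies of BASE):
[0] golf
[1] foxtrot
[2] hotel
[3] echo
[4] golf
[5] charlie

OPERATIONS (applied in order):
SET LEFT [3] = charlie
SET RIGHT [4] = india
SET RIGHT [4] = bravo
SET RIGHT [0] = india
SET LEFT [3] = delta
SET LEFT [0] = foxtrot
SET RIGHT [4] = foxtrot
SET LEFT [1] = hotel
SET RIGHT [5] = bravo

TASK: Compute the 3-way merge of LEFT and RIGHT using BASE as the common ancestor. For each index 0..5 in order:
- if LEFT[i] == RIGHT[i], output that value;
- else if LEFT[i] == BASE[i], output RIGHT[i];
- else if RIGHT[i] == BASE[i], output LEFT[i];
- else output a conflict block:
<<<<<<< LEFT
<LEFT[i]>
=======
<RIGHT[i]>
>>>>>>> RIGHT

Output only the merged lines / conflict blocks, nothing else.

Answer: <<<<<<< LEFT
foxtrot
=======
india
>>>>>>> RIGHT
hotel
hotel
delta
foxtrot
bravo

Derivation:
Final LEFT:  [foxtrot, hotel, hotel, delta, golf, charlie]
Final RIGHT: [india, foxtrot, hotel, echo, foxtrot, bravo]
i=0: BASE=golf L=foxtrot R=india all differ -> CONFLICT
i=1: L=hotel, R=foxtrot=BASE -> take LEFT -> hotel
i=2: L=hotel R=hotel -> agree -> hotel
i=3: L=delta, R=echo=BASE -> take LEFT -> delta
i=4: L=golf=BASE, R=foxtrot -> take RIGHT -> foxtrot
i=5: L=charlie=BASE, R=bravo -> take RIGHT -> bravo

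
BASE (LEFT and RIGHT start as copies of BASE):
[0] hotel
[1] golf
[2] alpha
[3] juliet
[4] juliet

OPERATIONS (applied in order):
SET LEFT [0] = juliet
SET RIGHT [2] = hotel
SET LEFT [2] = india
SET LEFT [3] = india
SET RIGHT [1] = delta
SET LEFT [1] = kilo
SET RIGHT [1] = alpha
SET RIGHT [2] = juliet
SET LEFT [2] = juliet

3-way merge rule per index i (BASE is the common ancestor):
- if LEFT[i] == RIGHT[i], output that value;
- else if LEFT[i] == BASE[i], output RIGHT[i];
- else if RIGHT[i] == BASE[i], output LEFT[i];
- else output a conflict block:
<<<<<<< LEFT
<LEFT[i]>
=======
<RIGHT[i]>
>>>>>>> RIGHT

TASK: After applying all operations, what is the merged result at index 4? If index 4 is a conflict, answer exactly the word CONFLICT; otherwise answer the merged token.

Final LEFT:  [juliet, kilo, juliet, india, juliet]
Final RIGHT: [hotel, alpha, juliet, juliet, juliet]
i=0: L=juliet, R=hotel=BASE -> take LEFT -> juliet
i=1: BASE=golf L=kilo R=alpha all differ -> CONFLICT
i=2: L=juliet R=juliet -> agree -> juliet
i=3: L=india, R=juliet=BASE -> take LEFT -> india
i=4: L=juliet R=juliet -> agree -> juliet
Index 4 -> juliet

Answer: juliet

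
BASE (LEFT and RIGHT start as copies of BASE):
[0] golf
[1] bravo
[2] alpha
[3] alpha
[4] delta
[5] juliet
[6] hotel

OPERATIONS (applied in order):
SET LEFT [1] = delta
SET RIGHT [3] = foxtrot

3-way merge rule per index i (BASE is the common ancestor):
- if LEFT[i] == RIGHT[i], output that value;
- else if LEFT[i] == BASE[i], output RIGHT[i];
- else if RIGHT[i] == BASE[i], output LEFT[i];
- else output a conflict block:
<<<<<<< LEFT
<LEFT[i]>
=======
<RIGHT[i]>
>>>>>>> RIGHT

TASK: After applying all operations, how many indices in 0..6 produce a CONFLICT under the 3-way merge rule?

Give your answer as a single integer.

Final LEFT:  [golf, delta, alpha, alpha, delta, juliet, hotel]
Final RIGHT: [golf, bravo, alpha, foxtrot, delta, juliet, hotel]
i=0: L=golf R=golf -> agree -> golf
i=1: L=delta, R=bravo=BASE -> take LEFT -> delta
i=2: L=alpha R=alpha -> agree -> alpha
i=3: L=alpha=BASE, R=foxtrot -> take RIGHT -> foxtrot
i=4: L=delta R=delta -> agree -> delta
i=5: L=juliet R=juliet -> agree -> juliet
i=6: L=hotel R=hotel -> agree -> hotel
Conflict count: 0

Answer: 0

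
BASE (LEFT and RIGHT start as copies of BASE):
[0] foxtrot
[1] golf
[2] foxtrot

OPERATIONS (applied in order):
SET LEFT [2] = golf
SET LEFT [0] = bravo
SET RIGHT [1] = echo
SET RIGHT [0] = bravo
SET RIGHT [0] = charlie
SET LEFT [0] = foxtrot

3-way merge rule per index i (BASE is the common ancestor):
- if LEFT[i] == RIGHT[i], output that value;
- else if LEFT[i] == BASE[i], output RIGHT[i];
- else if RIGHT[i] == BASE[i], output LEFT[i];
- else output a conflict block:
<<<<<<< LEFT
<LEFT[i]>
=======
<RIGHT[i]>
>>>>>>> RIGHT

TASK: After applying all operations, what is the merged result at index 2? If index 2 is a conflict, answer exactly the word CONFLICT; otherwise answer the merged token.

Answer: golf

Derivation:
Final LEFT:  [foxtrot, golf, golf]
Final RIGHT: [charlie, echo, foxtrot]
i=0: L=foxtrot=BASE, R=charlie -> take RIGHT -> charlie
i=1: L=golf=BASE, R=echo -> take RIGHT -> echo
i=2: L=golf, R=foxtrot=BASE -> take LEFT -> golf
Index 2 -> golf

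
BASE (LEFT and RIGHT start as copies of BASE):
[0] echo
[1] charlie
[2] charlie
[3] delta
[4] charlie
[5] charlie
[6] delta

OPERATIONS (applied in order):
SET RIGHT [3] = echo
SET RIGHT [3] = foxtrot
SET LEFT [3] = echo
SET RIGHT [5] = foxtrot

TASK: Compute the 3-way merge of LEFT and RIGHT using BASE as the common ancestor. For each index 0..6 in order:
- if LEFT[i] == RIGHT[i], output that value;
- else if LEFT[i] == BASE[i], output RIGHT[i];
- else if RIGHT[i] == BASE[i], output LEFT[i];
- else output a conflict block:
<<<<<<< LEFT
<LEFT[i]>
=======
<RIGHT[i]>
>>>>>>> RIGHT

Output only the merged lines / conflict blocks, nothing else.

Answer: echo
charlie
charlie
<<<<<<< LEFT
echo
=======
foxtrot
>>>>>>> RIGHT
charlie
foxtrot
delta

Derivation:
Final LEFT:  [echo, charlie, charlie, echo, charlie, charlie, delta]
Final RIGHT: [echo, charlie, charlie, foxtrot, charlie, foxtrot, delta]
i=0: L=echo R=echo -> agree -> echo
i=1: L=charlie R=charlie -> agree -> charlie
i=2: L=charlie R=charlie -> agree -> charlie
i=3: BASE=delta L=echo R=foxtrot all differ -> CONFLICT
i=4: L=charlie R=charlie -> agree -> charlie
i=5: L=charlie=BASE, R=foxtrot -> take RIGHT -> foxtrot
i=6: L=delta R=delta -> agree -> delta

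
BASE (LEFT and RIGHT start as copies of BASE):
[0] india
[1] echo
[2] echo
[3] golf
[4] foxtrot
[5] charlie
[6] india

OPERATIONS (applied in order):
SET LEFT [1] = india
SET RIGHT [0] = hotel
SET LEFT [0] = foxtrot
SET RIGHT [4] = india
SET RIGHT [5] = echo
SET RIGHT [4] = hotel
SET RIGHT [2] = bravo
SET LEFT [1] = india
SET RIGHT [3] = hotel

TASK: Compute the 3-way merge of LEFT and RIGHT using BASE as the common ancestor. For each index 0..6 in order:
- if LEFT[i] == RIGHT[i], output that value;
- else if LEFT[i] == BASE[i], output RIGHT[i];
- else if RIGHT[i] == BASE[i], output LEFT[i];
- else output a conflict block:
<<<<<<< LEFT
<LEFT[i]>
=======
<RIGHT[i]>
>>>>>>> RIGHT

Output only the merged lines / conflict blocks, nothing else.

Final LEFT:  [foxtrot, india, echo, golf, foxtrot, charlie, india]
Final RIGHT: [hotel, echo, bravo, hotel, hotel, echo, india]
i=0: BASE=india L=foxtrot R=hotel all differ -> CONFLICT
i=1: L=india, R=echo=BASE -> take LEFT -> india
i=2: L=echo=BASE, R=bravo -> take RIGHT -> bravo
i=3: L=golf=BASE, R=hotel -> take RIGHT -> hotel
i=4: L=foxtrot=BASE, R=hotel -> take RIGHT -> hotel
i=5: L=charlie=BASE, R=echo -> take RIGHT -> echo
i=6: L=india R=india -> agree -> india

Answer: <<<<<<< LEFT
foxtrot
=======
hotel
>>>>>>> RIGHT
india
bravo
hotel
hotel
echo
india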